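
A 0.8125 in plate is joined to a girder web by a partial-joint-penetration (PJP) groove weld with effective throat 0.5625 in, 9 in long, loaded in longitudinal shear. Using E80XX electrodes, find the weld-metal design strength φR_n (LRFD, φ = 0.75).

E80XX → F_EXX = 80 ksi.
Effective throat (given) t_e = 0.5625 in.
A_we = 0.5625 × 9 = 5.062 in².
F_nw = 0.6 F_EXX = 48 ksi.
φR_n = 0.75 × 48 × 5.062 = 182.2 kips.

φR_n ≈ 182 kips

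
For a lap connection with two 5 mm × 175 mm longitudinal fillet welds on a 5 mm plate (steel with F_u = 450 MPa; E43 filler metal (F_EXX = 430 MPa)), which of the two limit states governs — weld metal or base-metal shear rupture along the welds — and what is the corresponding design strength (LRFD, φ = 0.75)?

t_e = 0.707 × 5 = 3.535 mm; L = 350 mm.
Weld metal: φR_n = 0.75 × 0.6 × 430 × 3.535 × 350 × 10⁻³ = 239.4 kN.
Base metal (shear rupture): φR_n = 0.75 × 0.6 × 450 × 5 × 350 × 10⁻³ = 354.4 kN.
Governing: weld metal.

φR_n ≈ 239 kN (weld metal governs)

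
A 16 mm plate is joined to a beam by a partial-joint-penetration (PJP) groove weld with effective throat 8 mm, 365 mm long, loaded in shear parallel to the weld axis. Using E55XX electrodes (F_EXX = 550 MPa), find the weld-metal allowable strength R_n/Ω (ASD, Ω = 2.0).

R_n/Ω ≈ 482 kN

Effective throat (given) t_e = 8 mm.
A_we = 8 × 365 = 2920 mm².
F_nw = 0.6 F_EXX = 330 MPa.
R_n/Ω = (330 × 2920) / 2.0 × 10⁻³ = 481.8 kN.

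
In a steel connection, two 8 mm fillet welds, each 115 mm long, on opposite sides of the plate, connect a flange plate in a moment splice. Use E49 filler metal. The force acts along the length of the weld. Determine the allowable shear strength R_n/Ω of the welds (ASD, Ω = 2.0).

E49XX → F_EXX = 490 MPa.
Effective throat t_e = 0.707 × 8 = 5.656 mm.
Total length L = 230 mm; A_we = 5.656 × 230 = 1301 mm².
F_nw = 0.6 F_EXX = 0.6 × 490 = 294 MPa.
R_n = 294 × 1301 × 10⁻³ = 382.5 kN; R_n/Ω = 382.5/2.0 = 191.2 kN.

R_n/Ω ≈ 191 kN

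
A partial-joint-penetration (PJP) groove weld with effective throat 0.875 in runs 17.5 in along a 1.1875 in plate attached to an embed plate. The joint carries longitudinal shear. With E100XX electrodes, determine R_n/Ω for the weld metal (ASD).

R_n/Ω ≈ 459 kip

E100XX → F_EXX = 100 ksi.
Effective throat (given) t_e = 0.875 in.
A_we = 0.875 × 17.5 = 15.31 in².
F_nw = 0.6 F_EXX = 60 ksi.
R_n/Ω = (60 × 15.31) / 2.0 = 459.4 kip.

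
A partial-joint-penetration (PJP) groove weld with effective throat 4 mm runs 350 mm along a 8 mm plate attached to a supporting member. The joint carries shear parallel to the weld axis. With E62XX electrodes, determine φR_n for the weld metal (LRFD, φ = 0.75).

E62XX → F_EXX = 620 MPa.
Effective throat (given) t_e = 4 mm.
A_we = 4 × 350 = 1400 mm².
F_nw = 0.6 F_EXX = 372 MPa.
φR_n = 0.75 × 372 × 1400 × 10⁻³ = 390.6 kN.

φR_n ≈ 391 kN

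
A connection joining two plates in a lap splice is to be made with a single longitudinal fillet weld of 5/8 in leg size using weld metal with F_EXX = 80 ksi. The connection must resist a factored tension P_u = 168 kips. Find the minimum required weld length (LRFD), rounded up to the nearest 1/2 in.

Throat t_e = 0.707 × 0.625 = 0.4419 in.
φr_n = 0.75 × 0.6 × 80 × 0.4419 = 15.91 kips/in.
L_req = P_u / φr_n = 168 / 15.91 = 10.56 in total.
Round up → use L = 11 in.

L = 11 in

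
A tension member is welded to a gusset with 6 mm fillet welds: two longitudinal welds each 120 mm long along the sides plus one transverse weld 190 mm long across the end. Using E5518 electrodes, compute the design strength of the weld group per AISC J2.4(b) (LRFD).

φR_n ≈ 513 kN

E55XX → F_EXX = 550 MPa.
t_e = 0.707 × 6 = 4.242 mm.
R_nwl = 0.6 × 550 × 4.242 × 240 × 10⁻³ = 336 kN (longitudinal, 2 welds).
R_nwt = 0.6 × 550 × 4.242 × 190 × 10⁻³ = 266 kN (transverse, base value).
(i) R_nwl + R_nwt = 601.9 kN; (ii) 0.85 R_nwl + 1.5 R_nwt = 684.5 kN.
R_n = max = 684.5 kN [governs: (ii)]; φR_n = 513.4 kN.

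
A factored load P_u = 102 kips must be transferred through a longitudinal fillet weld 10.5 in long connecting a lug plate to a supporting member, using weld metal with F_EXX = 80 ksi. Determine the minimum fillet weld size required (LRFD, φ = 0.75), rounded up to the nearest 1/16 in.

Total weld length L = 10.5 in.
Required throat t_e = P_u / (φ × 0.6 F_EXX × L) = 102 / (0.75 × 0.6 × 80 × 10.5) = 0.2698 in.
Required leg w = t_e / 0.707 = 0.3817 in → use 7/16 in.

w = 7/16 in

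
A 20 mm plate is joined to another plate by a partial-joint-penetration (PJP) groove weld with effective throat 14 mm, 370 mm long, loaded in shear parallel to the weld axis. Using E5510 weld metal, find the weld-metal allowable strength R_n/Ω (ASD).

R_n/Ω ≈ 855 kN

E55XX → F_EXX = 550 MPa.
Effective throat (given) t_e = 14 mm.
A_we = 14 × 370 = 5180 mm².
F_nw = 0.6 F_EXX = 330 MPa.
R_n/Ω = (330 × 5180) / 2.0 × 10⁻³ = 854.7 kN.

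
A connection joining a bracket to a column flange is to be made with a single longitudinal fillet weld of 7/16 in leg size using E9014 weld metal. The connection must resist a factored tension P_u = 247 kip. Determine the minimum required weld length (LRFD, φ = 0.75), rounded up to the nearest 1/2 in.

E90XX → F_EXX = 90 ksi.
Throat t_e = 0.707 × 0.4375 = 0.3093 in.
φr_n = 0.75 × 0.6 × 90 × 0.3093 = 12.53 kip/in.
L_req = P_u / φr_n = 247 / 12.53 = 19.72 in total.
Round up → use L = 20 in.

L = 20 in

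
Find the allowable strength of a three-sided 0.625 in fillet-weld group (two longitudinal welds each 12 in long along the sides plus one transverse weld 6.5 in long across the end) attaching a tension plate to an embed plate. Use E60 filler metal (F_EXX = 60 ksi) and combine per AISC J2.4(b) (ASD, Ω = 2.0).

R_n/Ω ≈ 243 kip

t_e = 0.707 × 0.625 = 0.4419 in.
R_nwl = 0.6 × 60 × 0.4419 × 24 = 381.8 kip (longitudinal, 2 welds).
R_nwt = 0.6 × 60 × 0.4419 × 6.5 = 103.4 kip (transverse, base value).
(i) R_nwl + R_nwt = 485.2 kip; (ii) 0.85 R_nwl + 1.5 R_nwt = 479.6 kip.
R_n = max = 485.2 kip [governs: (i)]; R_n/Ω = 242.6 kip.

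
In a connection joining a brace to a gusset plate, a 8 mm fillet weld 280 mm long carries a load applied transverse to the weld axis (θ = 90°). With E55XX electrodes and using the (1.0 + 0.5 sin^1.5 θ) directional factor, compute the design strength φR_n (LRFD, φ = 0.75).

φR_n ≈ 588 kN

E55XX → F_EXX = 550 MPa.
t_e = 0.707 × 8 = 5.656 mm; A_we = 5.656 × 280 = 1584 mm².
Directional factor: 1.0 + 0.5 sin^1.5(90°) = 1.5.
F_nw = 0.6 × 550 × 1.5 = 495 MPa.
φR_n = 0.75 × 495 × 1584 × 10⁻³ = 587.9 kN.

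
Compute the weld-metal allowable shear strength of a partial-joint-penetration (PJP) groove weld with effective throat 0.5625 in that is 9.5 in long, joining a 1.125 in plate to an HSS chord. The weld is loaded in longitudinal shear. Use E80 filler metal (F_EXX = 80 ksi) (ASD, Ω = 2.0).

Effective throat (given) t_e = 0.5625 in.
A_we = 0.5625 × 9.5 = 5.344 in².
F_nw = 0.6 F_EXX = 48 ksi.
R_n/Ω = (48 × 5.344) / 2.0 = 128.2 kips.

R_n/Ω ≈ 128 kips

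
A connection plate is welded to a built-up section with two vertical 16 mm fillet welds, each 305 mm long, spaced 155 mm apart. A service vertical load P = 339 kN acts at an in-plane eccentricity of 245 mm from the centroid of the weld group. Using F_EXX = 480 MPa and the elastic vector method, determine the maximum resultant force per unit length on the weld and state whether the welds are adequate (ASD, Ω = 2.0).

Total weld length L_w = 610 mm. Treat welds as unit-width lines.
Polar moment about centroid: J = 2[d³/12 + d(b/2)²] = 2[305³/12 + 305×77.5²] = 8393000 mm³.
Direct shear f_v = P/L_w = 339×10³ / 610 = 555.7 N/mm (vertical).
Torsion M = P·e = 339×10³ × 245 = 83055000 N·mm.
Critical point at (x, y) = (77.5, 152.5) from centroid. f_tx = M·y/J = 1509 N/mm; f_ty = M·x/J = 767 N/mm.
Resultant f_max = √[f_tx² + (f_v + f_ty)²] = √[1509² + (555.7 + 767)²] = 2007 N/mm.
Capacity per unit length: r_n/Ω = (1/2.0) × 0.6 × 480 × (0.707 × 16) = 1629 N/mm.
2007 > 1629 → NOT adequate.

f_max ≈ 2010 N/mm; NOT adequate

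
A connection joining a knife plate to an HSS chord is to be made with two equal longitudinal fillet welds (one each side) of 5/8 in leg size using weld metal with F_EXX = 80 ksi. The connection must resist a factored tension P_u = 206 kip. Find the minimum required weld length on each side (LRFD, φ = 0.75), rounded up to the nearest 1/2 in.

L = 6.5 in on each side

Throat t_e = 0.707 × 0.625 = 0.4419 in.
φr_n = 0.75 × 0.6 × 80 × 0.4419 = 15.91 kip/in.
L_req = P_u / φr_n = 206 / 15.91 = 12.95 in total.
Per side: 12.95 / 2 = 6.475 in.
Round up → use L = 6.5 in on each side.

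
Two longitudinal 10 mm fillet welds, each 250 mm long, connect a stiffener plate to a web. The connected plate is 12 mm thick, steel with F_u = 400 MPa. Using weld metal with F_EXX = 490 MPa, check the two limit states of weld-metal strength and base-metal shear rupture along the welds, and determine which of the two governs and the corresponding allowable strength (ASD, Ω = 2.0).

t_e = 0.707 × 10 = 7.07 mm; L = 500 mm.
Weld metal: R_n/Ω = (1/2.0) × 0.6 × 490 × 7.07 × 500 × 10⁻³ = 519.6 kN.
Base metal (shear rupture): R_n/Ω = (1/2.0) × 0.6 × 400 × 12 × 500 × 10⁻³ = 720 kN.
Governing: weld metal.

R_n/Ω ≈ 520 kN (weld metal governs)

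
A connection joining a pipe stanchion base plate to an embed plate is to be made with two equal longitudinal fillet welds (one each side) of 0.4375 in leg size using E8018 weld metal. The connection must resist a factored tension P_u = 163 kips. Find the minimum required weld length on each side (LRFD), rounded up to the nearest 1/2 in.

L = 7.5 in on each side

E80XX → F_EXX = 80 ksi.
Throat t_e = 0.707 × 0.4375 = 0.3093 in.
φr_n = 0.75 × 0.6 × 80 × 0.3093 = 11.14 kips/in.
L_req = P_u / φr_n = 163 / 11.14 = 14.64 in total.
Per side: 14.64 / 2 = 7.319 in.
Round up → use L = 7.5 in on each side.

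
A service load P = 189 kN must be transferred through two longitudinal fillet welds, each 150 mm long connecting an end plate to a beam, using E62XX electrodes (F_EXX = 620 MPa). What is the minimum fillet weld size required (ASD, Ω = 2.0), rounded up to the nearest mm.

w = 5 mm

Total weld length L = 300 mm.
Required throat t_e = P × Ω / (0.6 F_EXX × L) = 189 × 2.0 / (0.6 × 620 × 300 × 10⁻³) = 3.387 mm.
Required leg w = t_e / 0.707 = 4.791 mm → use 5 mm.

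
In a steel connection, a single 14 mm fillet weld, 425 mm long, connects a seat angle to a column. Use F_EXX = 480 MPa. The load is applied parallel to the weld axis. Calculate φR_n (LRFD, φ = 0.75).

φR_n ≈ 909 kN

Effective throat t_e = 0.707 × 14 = 9.898 mm.
Total length L = 425 mm; A_we = 9.898 × 425 = 4207 mm².
F_nw = 0.6 F_EXX = 0.6 × 480 = 288 MPa.
φR_n = 0.75 × 288 × 4207 × 10⁻³ = 908.6 kN.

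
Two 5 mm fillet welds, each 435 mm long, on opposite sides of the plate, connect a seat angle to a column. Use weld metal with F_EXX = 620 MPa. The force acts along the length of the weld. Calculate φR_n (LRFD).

Effective throat t_e = 0.707 × 5 = 3.535 mm.
Total length L = 870 mm; A_we = 3.535 × 870 = 3075 mm².
F_nw = 0.6 F_EXX = 0.6 × 620 = 372 MPa.
φR_n = 0.75 × 372 × 3075 × 10⁻³ = 858.1 kN.

φR_n ≈ 858 kN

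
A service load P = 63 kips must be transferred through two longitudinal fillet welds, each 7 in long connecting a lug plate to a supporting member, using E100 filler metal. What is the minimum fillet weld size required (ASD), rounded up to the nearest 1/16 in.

w = 1/4 in

E100XX → F_EXX = 100 ksi.
Total weld length L = 14 in.
Required throat t_e = P × Ω / (0.6 F_EXX × L) = 63 × 2.0 / (0.6 × 100 × 14) = 0.15 in.
Required leg w = t_e / 0.707 = 0.2122 in → use 1/4 in.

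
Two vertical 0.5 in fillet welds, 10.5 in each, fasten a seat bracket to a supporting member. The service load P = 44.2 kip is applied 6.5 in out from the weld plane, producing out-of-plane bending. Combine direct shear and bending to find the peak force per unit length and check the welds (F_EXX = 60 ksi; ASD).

f_max ≈ 8.1 kip/in; NOT adequate

L_w = 2 × 10.5 = 21 in; section modulus (unit throat) S = 2 × L²/6 = 36.75 in².
Direct shear f_v = P/L_w = 44.2/21 = 2.105 kip/in.
Moment M = P × e = 44.2 × 6.5 = 287.3 kip·in; bending f_b = M/S = 7.818 kip/in.
f_max = √(f_v² + f_b²) = √(2.105² + 7.818²) = 8.096 kip/in.
r_n/Ω = (1/2.0) × 0.6 × 60 × (0.707 × 0.5) = 6.363 kip/in → NOT adequate.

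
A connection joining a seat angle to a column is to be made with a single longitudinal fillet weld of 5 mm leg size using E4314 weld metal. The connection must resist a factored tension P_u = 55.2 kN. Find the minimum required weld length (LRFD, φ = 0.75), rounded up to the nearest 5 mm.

L = 85 mm

E43XX → F_EXX = 430 MPa.
Throat t_e = 0.707 × 5 = 3.535 mm.
φr_n = 0.75 × 0.6 × 430 × 3.535 × 10⁻³ = 0.684 kN/mm.
L_req = P_u / φr_n = 55.2 / 0.684 = 80.7 mm total.
Round up → use L = 85 mm.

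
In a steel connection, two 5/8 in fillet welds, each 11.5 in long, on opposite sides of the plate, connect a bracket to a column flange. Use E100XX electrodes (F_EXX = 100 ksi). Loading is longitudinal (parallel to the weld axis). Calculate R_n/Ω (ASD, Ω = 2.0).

R_n/Ω ≈ 305 kip

Effective throat t_e = 0.707 × 0.625 = 0.4419 in.
Total length L = 23 in; A_we = 0.4419 × 23 = 10.16 in².
F_nw = 0.6 F_EXX = 0.6 × 100 = 60 ksi.
R_n = 60 × 10.16 = 609.8 kip; R_n/Ω = 609.8/2.0 = 304.9 kip.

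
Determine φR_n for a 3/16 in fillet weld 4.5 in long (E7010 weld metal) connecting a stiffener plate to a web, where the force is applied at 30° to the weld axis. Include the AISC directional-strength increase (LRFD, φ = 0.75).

E70XX → F_EXX = 70 ksi.
t_e = 0.707 × 0.1875 = 0.1326 in; A_we = 0.1326 × 4.5 = 0.5965 in².
Directional factor: 1.0 + 0.5 sin^1.5(30°) = 1.177.
F_nw = 0.6 × 70 × 1.177 = 49.42 ksi.
φR_n = 0.75 × 49.42 × 0.5965 = 22.11 kips.

φR_n ≈ 22.1 kips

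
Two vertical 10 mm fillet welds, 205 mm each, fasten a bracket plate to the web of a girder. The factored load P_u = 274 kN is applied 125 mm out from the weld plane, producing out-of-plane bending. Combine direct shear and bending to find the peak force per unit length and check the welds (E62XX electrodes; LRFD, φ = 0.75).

E62XX → F_EXX = 620 MPa.
L_w = 2 × 205 = 410 mm; section modulus (unit throat) S = 2 × L²/6 = 14010 mm².
Direct shear f_v = P/L_w = 274×10³/410 = 668.3 N/mm.
Moment M = P × e = 274×10³ × 125 = 34250000 N·mm; bending f_b = M/S = 2445 N/mm.
f_max = √(f_v² + f_b²) = √(668.3² + 2445²) = 2535 N/mm.
φr_n = 0.75 × 0.6 × 620 × (0.707 × 10) = 1973 N/mm → NOT adequate.

f_max ≈ 2530 N/mm; NOT adequate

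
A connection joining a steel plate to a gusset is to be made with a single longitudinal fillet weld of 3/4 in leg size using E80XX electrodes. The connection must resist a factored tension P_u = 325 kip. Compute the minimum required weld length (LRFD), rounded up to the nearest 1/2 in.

E80XX → F_EXX = 80 ksi.
Throat t_e = 0.707 × 0.75 = 0.5302 in.
φr_n = 0.75 × 0.6 × 80 × 0.5302 = 19.09 kip/in.
L_req = P_u / φr_n = 325 / 19.09 = 17.03 in total.
Round up → use L = 17.5 in.

L = 17.5 in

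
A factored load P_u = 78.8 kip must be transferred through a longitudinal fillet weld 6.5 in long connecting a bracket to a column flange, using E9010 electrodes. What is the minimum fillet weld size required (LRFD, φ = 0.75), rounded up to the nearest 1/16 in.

w = 7/16 in

E90XX → F_EXX = 90 ksi.
Total weld length L = 6.5 in.
Required throat t_e = P_u / (φ × 0.6 F_EXX × L) = 78.8 / (0.75 × 0.6 × 90 × 6.5) = 0.2993 in.
Required leg w = t_e / 0.707 = 0.4234 in → use 7/16 in.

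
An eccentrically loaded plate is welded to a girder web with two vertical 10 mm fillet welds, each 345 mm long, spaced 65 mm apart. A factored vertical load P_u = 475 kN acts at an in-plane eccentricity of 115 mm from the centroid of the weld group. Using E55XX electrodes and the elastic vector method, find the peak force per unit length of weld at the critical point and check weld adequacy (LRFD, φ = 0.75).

f_max ≈ 1550 N/mm; adequate

E55XX → F_EXX = 550 MPa.
Total weld length L_w = 690 mm. Treat welds as unit-width lines.
Polar moment about centroid: J = 2[d³/12 + d(b/2)²] = 2[345³/12 + 345×32.5²] = 7573000 mm³.
Direct shear f_v = P/L_w = 475×10³ / 690 = 688.4 N/mm (vertical).
Torsion M = P·e = 475×10³ × 115 = 54625000 N·mm.
Critical point at (x, y) = (32.5, 172.5) from centroid. f_tx = M·y/J = 1244 N/mm; f_ty = M·x/J = 234.4 N/mm.
Resultant f_max = √[f_tx² + (f_v + f_ty)²] = √[1244² + (688.4 + 234.4)²] = 1549 N/mm.
Capacity per unit length: φr_n = 0.75 × 0.6 × 550 × (0.707 × 10) = 1750 N/mm.
1549 ≤ 1750 → adequate.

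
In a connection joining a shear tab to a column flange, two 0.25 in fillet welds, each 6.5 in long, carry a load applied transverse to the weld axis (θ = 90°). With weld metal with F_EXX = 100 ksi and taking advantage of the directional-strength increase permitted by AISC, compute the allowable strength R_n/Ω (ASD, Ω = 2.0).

R_n/Ω ≈ 103 kip

t_e = 0.707 × 0.25 = 0.1767 in; A_we = 0.1767 × 13 = 2.298 in².
Directional factor: 1.0 + 0.5 sin^1.5(90°) = 1.5.
F_nw = 0.6 × 100 × 1.5 = 90 ksi.
R_n/Ω = (90 × 2.298) / 2.0 = 103.4 kip.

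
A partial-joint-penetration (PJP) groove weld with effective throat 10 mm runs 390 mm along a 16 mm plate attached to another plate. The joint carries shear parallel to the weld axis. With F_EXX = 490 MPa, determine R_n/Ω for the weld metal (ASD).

R_n/Ω ≈ 573 kN

Effective throat (given) t_e = 10 mm.
A_we = 10 × 390 = 3900 mm².
F_nw = 0.6 F_EXX = 294 MPa.
R_n/Ω = (294 × 3900) / 2.0 × 10⁻³ = 573.3 kN.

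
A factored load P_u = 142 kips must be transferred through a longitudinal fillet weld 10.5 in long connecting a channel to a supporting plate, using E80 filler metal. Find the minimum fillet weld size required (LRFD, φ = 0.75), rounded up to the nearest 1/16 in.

E80XX → F_EXX = 80 ksi.
Total weld length L = 10.5 in.
Required throat t_e = P_u / (φ × 0.6 F_EXX × L) = 142 / (0.75 × 0.6 × 80 × 10.5) = 0.3757 in.
Required leg w = t_e / 0.707 = 0.5313 in → use 9/16 in.

w = 9/16 in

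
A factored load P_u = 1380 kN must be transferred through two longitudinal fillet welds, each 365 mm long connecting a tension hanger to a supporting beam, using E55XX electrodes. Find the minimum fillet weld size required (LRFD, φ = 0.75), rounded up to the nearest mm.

w = 11 mm

E55XX → F_EXX = 550 MPa.
Total weld length L = 730 mm.
Required throat t_e = P_u / (φ × 0.6 F_EXX × L) = 1380 / (0.75 × 0.6 × 550 × 730 × 10⁻³) = 7.638 mm.
Required leg w = t_e / 0.707 = 10.8 mm → use 11 mm.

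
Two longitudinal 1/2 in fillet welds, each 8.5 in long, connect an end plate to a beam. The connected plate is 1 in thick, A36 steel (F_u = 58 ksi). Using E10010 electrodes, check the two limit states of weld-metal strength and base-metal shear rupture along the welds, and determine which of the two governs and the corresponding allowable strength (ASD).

E100XX → F_EXX = 100 ksi.
t_e = 0.707 × 0.5 = 0.3535 in; L = 17 in.
Weld metal: R_n/Ω = (1/2.0) × 0.6 × 100 × 0.3535 × 17 = 180.3 kips.
Base metal (shear rupture): R_n/Ω = (1/2.0) × 0.6 × 58 × 1 × 17 = 295.8 kips.
Governing: weld metal.

R_n/Ω ≈ 180 kips (weld metal governs)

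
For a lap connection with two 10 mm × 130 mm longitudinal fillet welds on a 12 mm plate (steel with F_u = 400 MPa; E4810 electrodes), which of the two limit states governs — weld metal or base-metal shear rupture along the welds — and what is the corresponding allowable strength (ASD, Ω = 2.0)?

E48XX → F_EXX = 480 MPa.
t_e = 0.707 × 10 = 7.07 mm; L = 260 mm.
Weld metal: R_n/Ω = (1/2.0) × 0.6 × 480 × 7.07 × 260 × 10⁻³ = 264.7 kN.
Base metal (shear rupture): R_n/Ω = (1/2.0) × 0.6 × 400 × 12 × 260 × 10⁻³ = 374.4 kN.
Governing: weld metal.

R_n/Ω ≈ 265 kN (weld metal governs)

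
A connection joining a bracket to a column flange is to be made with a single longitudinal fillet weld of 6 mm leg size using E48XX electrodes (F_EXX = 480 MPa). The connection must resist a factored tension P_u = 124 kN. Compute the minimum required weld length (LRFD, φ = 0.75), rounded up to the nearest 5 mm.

Throat t_e = 0.707 × 6 = 4.242 mm.
φr_n = 0.75 × 0.6 × 480 × 4.242 × 10⁻³ = 0.9163 kN/mm.
L_req = P_u / φr_n = 124 / 0.9163 = 135.3 mm total.
Round up → use L = 140 mm.

L = 140 mm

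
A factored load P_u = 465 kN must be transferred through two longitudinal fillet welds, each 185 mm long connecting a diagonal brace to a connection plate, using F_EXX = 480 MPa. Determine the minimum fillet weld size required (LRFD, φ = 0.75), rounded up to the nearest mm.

Total weld length L = 370 mm.
Required throat t_e = P_u / (φ × 0.6 F_EXX × L) = 465 / (0.75 × 0.6 × 480 × 370 × 10⁻³) = 5.818 mm.
Required leg w = t_e / 0.707 = 8.23 mm → use 9 mm.

w = 9 mm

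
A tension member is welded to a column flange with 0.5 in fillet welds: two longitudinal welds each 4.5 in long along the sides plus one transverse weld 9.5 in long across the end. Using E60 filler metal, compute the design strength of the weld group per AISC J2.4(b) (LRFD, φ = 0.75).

E60XX → F_EXX = 60 ksi.
t_e = 0.707 × 0.5 = 0.3535 in.
R_nwl = 0.6 × 60 × 0.3535 × 9 = 114.5 kips (longitudinal, 2 welds).
R_nwt = 0.6 × 60 × 0.3535 × 9.5 = 120.9 kips (transverse, base value).
(i) R_nwl + R_nwt = 235.4 kips; (ii) 0.85 R_nwl + 1.5 R_nwt = 278.7 kips.
R_n = max = 278.7 kips [governs: (ii)]; φR_n = 209 kips.

φR_n ≈ 209 kips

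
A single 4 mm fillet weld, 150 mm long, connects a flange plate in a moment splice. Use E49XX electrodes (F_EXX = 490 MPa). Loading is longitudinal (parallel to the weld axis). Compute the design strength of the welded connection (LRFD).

Effective throat t_e = 0.707 × 4 = 2.828 mm.
Total length L = 150 mm; A_we = 2.828 × 150 = 424.2 mm².
F_nw = 0.6 F_EXX = 0.6 × 490 = 294 MPa.
φR_n = 0.75 × 294 × 424.2 × 10⁻³ = 93.54 kN.

φR_n ≈ 93.5 kN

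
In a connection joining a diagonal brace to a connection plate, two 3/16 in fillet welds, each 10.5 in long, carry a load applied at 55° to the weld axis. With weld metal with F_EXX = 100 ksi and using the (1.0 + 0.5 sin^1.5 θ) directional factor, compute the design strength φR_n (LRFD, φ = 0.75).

φR_n ≈ 172 kip

t_e = 0.707 × 0.1875 = 0.1326 in; A_we = 0.1326 × 21 = 2.784 in².
Directional factor: 1.0 + 0.5 sin^1.5(55°) = 1.371.
F_nw = 0.6 × 100 × 1.371 = 82.24 ksi.
φR_n = 0.75 × 82.24 × 2.784 = 171.7 kip.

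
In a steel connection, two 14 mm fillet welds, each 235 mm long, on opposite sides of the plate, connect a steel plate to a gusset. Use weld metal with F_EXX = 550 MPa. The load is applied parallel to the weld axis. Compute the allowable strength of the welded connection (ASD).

R_n/Ω ≈ 768 kN

Effective throat t_e = 0.707 × 14 = 9.898 mm.
Total length L = 470 mm; A_we = 9.898 × 470 = 4652 mm².
F_nw = 0.6 F_EXX = 0.6 × 550 = 330 MPa.
R_n = 330 × 4652 × 10⁻³ = 1535 kN; R_n/Ω = 1535/2.0 = 767.6 kN.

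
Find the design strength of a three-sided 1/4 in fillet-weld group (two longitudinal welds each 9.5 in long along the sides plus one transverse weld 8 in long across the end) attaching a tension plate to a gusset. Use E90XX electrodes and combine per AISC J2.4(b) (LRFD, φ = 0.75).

φR_n ≈ 202 kips

E90XX → F_EXX = 90 ksi.
t_e = 0.707 × 0.25 = 0.1767 in.
R_nwl = 0.6 × 90 × 0.1767 × 19 = 181.3 kips (longitudinal, 2 welds).
R_nwt = 0.6 × 90 × 0.1767 × 8 = 76.36 kips (transverse, base value).
(i) R_nwl + R_nwt = 257.7 kips; (ii) 0.85 R_nwl + 1.5 R_nwt = 268.7 kips.
R_n = max = 268.7 kips [governs: (ii)]; φR_n = 201.5 kips.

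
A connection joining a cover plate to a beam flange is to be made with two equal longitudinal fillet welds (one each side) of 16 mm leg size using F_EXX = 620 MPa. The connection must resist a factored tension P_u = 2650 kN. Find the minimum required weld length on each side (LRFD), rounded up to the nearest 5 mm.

Throat t_e = 0.707 × 16 = 11.31 mm.
φr_n = 0.75 × 0.6 × 620 × 11.31 × 10⁻³ = 3.156 kN/mm.
L_req = P_u / φr_n = 2650 / 3.156 = 839.7 mm total.
Per side: 839.7 / 2 = 419.8 mm.
Round up → use L = 420 mm on each side.

L = 420 mm on each side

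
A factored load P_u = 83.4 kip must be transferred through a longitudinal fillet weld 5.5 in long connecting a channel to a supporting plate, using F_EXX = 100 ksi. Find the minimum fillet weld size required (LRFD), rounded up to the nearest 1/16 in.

Total weld length L = 5.5 in.
Required throat t_e = P_u / (φ × 0.6 F_EXX × L) = 83.4 / (0.75 × 0.6 × 100 × 5.5) = 0.337 in.
Required leg w = t_e / 0.707 = 0.4766 in → use 1/2 in.

w = 1/2 in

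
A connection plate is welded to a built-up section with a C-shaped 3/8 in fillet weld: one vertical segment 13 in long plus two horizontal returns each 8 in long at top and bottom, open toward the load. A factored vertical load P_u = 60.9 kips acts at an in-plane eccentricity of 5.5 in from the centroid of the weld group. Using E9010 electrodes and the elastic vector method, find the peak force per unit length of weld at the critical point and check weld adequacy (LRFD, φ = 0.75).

E90XX → F_EXX = 90 ksi.
Total weld length L_w = 29 in. Treat welds as unit-width lines.
Centroid: x̄ = 2×8×4 / 29 = 2.207 in from the vertical weld.
Polar moment about centroid: J = I_x + I_y = [13³/12 + 2×8×6.5²] + [13×2.207² + 2(8³/12 + 8×1.793²)] = 1059 in³.
Direct shear f_v = P/L_w = 60.9 / 29 = 2.1 kip/in (vertical).
Torsion M = P·e = 60.9 × 5.5 = 334.95 kip·in.
Critical point at (x, y) = (5.793, 6.5) from centroid. f_tx = M·y/J = 2.056 kip/in; f_ty = M·x/J = 1.832 kip/in.
Resultant f_max = √[f_tx² + (f_v + f_ty)²] = √[2.056² + (2.1 + 1.832)²] = 4.437 kip/in.
Capacity per unit length: φr_n = 0.75 × 0.6 × 90 × (0.707 × 0.375) = 10.74 kip/in.
4.437 ≤ 10.74 → adequate.

f_max ≈ 4.44 kip/in; adequate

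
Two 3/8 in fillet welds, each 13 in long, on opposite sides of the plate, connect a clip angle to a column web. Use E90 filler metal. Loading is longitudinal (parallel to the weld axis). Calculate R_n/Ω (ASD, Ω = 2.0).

E90XX → F_EXX = 90 ksi.
Effective throat t_e = 0.707 × 0.375 = 0.2651 in.
Total length L = 26 in; A_we = 0.2651 × 26 = 6.893 in².
F_nw = 0.6 F_EXX = 0.6 × 90 = 54 ksi.
R_n = 54 × 6.893 = 372.2 kips; R_n/Ω = 372.2/2.0 = 186.1 kips.

R_n/Ω ≈ 186 kips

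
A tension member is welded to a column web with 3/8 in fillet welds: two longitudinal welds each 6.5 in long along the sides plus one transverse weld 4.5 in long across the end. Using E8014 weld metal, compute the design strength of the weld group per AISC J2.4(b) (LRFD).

E80XX → F_EXX = 80 ksi.
t_e = 0.707 × 0.375 = 0.2651 in.
R_nwl = 0.6 × 80 × 0.2651 × 13 = 165.4 kips (longitudinal, 2 welds).
R_nwt = 0.6 × 80 × 0.2651 × 4.5 = 57.27 kips (transverse, base value).
(i) R_nwl + R_nwt = 222.7 kips; (ii) 0.85 R_nwl + 1.5 R_nwt = 226.5 kips.
R_n = max = 226.5 kips [governs: (ii)]; φR_n = 169.9 kips.

φR_n ≈ 170 kips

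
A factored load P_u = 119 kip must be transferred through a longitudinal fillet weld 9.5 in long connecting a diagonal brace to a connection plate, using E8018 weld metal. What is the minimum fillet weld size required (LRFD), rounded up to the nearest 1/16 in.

E80XX → F_EXX = 80 ksi.
Total weld length L = 9.5 in.
Required throat t_e = P_u / (φ × 0.6 F_EXX × L) = 119 / (0.75 × 0.6 × 80 × 9.5) = 0.348 in.
Required leg w = t_e / 0.707 = 0.4922 in → use 1/2 in.

w = 1/2 in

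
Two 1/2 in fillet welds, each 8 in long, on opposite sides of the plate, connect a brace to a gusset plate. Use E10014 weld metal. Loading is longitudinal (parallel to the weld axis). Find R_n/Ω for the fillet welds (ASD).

E100XX → F_EXX = 100 ksi.
Effective throat t_e = 0.707 × 0.5 = 0.3535 in.
Total length L = 16 in; A_we = 0.3535 × 16 = 5.656 in².
F_nw = 0.6 F_EXX = 0.6 × 100 = 60 ksi.
R_n = 60 × 5.656 = 339.4 kip; R_n/Ω = 339.4/2.0 = 169.7 kip.

R_n/Ω ≈ 170 kip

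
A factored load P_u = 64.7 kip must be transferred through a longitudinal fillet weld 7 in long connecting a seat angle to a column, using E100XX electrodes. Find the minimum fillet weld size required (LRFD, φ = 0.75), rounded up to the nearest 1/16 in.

w = 5/16 in

E100XX → F_EXX = 100 ksi.
Total weld length L = 7 in.
Required throat t_e = P_u / (φ × 0.6 F_EXX × L) = 64.7 / (0.75 × 0.6 × 100 × 7) = 0.2054 in.
Required leg w = t_e / 0.707 = 0.2905 in → use 5/16 in.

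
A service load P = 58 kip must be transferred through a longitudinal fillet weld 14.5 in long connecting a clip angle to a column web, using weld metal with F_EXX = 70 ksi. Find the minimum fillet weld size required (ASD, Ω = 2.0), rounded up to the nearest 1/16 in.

Total weld length L = 14.5 in.
Required throat t_e = P × Ω / (0.6 F_EXX × L) = 58 × 2.0 / (0.6 × 70 × 14.5) = 0.1905 in.
Required leg w = t_e / 0.707 = 0.2694 in → use 5/16 in.

w = 5/16 in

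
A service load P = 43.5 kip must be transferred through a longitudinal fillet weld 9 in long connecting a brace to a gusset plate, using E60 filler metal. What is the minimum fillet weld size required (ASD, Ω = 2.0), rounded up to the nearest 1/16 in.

E60XX → F_EXX = 60 ksi.
Total weld length L = 9 in.
Required throat t_e = P × Ω / (0.6 F_EXX × L) = 43.5 × 2.0 / (0.6 × 60 × 9) = 0.2685 in.
Required leg w = t_e / 0.707 = 0.3798 in → use 7/16 in.

w = 7/16 in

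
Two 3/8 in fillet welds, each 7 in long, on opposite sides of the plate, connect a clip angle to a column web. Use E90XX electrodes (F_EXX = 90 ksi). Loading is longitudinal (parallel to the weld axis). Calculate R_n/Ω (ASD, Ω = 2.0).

Effective throat t_e = 0.707 × 0.375 = 0.2651 in.
Total length L = 14 in; A_we = 0.2651 × 14 = 3.712 in².
F_nw = 0.6 F_EXX = 0.6 × 90 = 54 ksi.
R_n = 54 × 3.712 = 200.4 kip; R_n/Ω = 200.4/2.0 = 100.2 kip.

R_n/Ω ≈ 100 kip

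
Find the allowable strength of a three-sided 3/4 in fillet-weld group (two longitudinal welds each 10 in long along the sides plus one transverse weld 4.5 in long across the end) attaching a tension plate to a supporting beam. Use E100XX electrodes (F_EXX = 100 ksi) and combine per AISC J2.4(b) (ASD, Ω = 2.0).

R_n/Ω ≈ 390 kip

t_e = 0.707 × 0.75 = 0.5302 in.
R_nwl = 0.6 × 100 × 0.5302 × 20 = 636.3 kip (longitudinal, 2 welds).
R_nwt = 0.6 × 100 × 0.5302 × 4.5 = 143.2 kip (transverse, base value).
(i) R_nwl + R_nwt = 779.5 kip; (ii) 0.85 R_nwl + 1.5 R_nwt = 755.6 kip.
R_n = max = 779.5 kip [governs: (i)]; R_n/Ω = 389.7 kip.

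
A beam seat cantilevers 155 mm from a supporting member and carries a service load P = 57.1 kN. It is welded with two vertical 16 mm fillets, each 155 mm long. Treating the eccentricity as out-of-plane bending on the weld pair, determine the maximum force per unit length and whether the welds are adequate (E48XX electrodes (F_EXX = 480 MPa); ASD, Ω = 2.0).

f_max ≈ 1120 N/mm; adequate

L_w = 2 × 155 = 310 mm; section modulus (unit throat) S = 2 × L²/6 = 8008 mm².
Direct shear f_v = P/L_w = 57.1×10³/310 = 184.2 N/mm.
Moment M = P × e = 57.1×10³ × 155 = 8850500 N·mm; bending f_b = M/S = 1105 N/mm.
f_max = √(f_v² + f_b²) = √(184.2² + 1105²) = 1120 N/mm.
r_n/Ω = (1/2.0) × 0.6 × 480 × (0.707 × 16) = 1629 N/mm → adequate.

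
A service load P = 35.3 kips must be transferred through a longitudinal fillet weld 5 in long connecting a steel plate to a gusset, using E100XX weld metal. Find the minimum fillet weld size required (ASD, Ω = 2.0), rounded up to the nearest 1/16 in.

w = 3/8 in

E100XX → F_EXX = 100 ksi.
Total weld length L = 5 in.
Required throat t_e = P × Ω / (0.6 F_EXX × L) = 35.3 × 2.0 / (0.6 × 100 × 5) = 0.2353 in.
Required leg w = t_e / 0.707 = 0.3329 in → use 3/8 in.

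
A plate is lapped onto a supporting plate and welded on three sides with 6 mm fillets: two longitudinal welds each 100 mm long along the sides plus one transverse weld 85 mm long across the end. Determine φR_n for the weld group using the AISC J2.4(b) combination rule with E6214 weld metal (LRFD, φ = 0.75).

E62XX → F_EXX = 620 MPa.
t_e = 0.707 × 6 = 4.242 mm.
R_nwl = 0.6 × 620 × 4.242 × 200 × 10⁻³ = 315.6 kN (longitudinal, 2 welds).
R_nwt = 0.6 × 620 × 4.242 × 85 × 10⁻³ = 134.1 kN (transverse, base value).
(i) R_nwl + R_nwt = 449.7 kN; (ii) 0.85 R_nwl + 1.5 R_nwt = 469.5 kN.
R_n = max = 469.5 kN [governs: (ii)]; φR_n = 352.1 kN.

φR_n ≈ 352 kN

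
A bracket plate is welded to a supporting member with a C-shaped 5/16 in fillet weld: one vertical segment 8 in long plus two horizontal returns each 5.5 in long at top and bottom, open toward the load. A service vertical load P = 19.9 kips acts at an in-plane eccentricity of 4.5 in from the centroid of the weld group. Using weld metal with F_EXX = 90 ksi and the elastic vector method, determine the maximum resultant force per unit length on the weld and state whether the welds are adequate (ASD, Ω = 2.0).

f_max ≈ 2.62 kip/in; adequate

Total weld length L_w = 19 in. Treat welds as unit-width lines.
Centroid: x̄ = 2×5.5×2.75 / 19 = 1.592 in from the vertical weld.
Polar moment about centroid: J = I_x + I_y = [8³/12 + 2×5.5×4²] + [8×1.592² + 2(5.5³/12 + 5.5×1.158²)] = 281.4 in³.
Direct shear f_v = P/L_w = 19.9 / 19 = 1.047 kip/in (vertical).
Torsion M = P·e = 19.9 × 4.5 = 89.55 kip·in.
Critical point at (x, y) = (3.908, 4) from centroid. f_tx = M·y/J = 1.273 kip/in; f_ty = M·x/J = 1.244 kip/in.
Resultant f_max = √[f_tx² + (f_v + f_ty)²] = √[1.273² + (1.047 + 1.244)²] = 2.621 kip/in.
Capacity per unit length: r_n/Ω = (1/2.0) × 0.6 × 90 × (0.707 × 0.3125) = 5.965 kip/in.
2.621 ≤ 5.965 → adequate.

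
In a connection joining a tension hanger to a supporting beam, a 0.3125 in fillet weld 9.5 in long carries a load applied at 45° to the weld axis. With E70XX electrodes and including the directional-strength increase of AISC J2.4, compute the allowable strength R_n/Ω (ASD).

E70XX → F_EXX = 70 ksi.
t_e = 0.707 × 0.3125 = 0.2209 in; A_we = 0.2209 × 9.5 = 2.099 in².
Directional factor: 1.0 + 0.5 sin^1.5(45°) = 1.297.
F_nw = 0.6 × 70 × 1.297 = 54.49 ksi.
R_n/Ω = (54.49 × 2.099) / 2.0 = 57.18 kip.

R_n/Ω ≈ 57.2 kip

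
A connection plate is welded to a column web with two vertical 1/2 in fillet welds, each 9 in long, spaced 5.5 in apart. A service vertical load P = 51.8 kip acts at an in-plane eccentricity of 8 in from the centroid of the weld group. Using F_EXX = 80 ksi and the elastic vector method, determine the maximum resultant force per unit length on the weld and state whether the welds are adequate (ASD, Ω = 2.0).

f_max ≈ 10.3 kip/in; NOT adequate

Total weld length L_w = 18 in. Treat welds as unit-width lines.
Polar moment about centroid: J = 2[d³/12 + d(b/2)²] = 2[9³/12 + 9×2.75²] = 257.6 in³.
Direct shear f_v = P/L_w = 51.8 / 18 = 2.878 kip/in (vertical).
Torsion M = P·e = 51.8 × 8 = 414.4 kip·in.
Critical point at (x, y) = (2.75, 4.5) from centroid. f_tx = M·y/J = 7.238 kip/in; f_ty = M·x/J = 4.423 kip/in.
Resultant f_max = √[f_tx² + (f_v + f_ty)²] = √[7.238² + (2.878 + 4.423)²] = 10.28 kip/in.
Capacity per unit length: r_n/Ω = (1/2.0) × 0.6 × 80 × (0.707 × 0.5) = 8.484 kip/in.
10.28 > 8.484 → NOT adequate.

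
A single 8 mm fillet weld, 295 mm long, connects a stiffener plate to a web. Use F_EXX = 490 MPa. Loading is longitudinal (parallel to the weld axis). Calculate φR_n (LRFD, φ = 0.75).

φR_n ≈ 368 kN

Effective throat t_e = 0.707 × 8 = 5.656 mm.
Total length L = 295 mm; A_we = 5.656 × 295 = 1669 mm².
F_nw = 0.6 F_EXX = 0.6 × 490 = 294 MPa.
φR_n = 0.75 × 294 × 1669 × 10⁻³ = 367.9 kN.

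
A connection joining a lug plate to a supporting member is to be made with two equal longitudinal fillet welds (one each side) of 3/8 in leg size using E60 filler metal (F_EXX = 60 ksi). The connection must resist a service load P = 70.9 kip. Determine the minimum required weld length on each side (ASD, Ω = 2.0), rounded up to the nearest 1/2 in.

L = 7.5 in on each side

Throat t_e = 0.707 × 0.375 = 0.2651 in.
r_n/Ω = (0.6 × 60 × 0.2651) / 2.0 = 4.772 kip/in.
L_req = P / (r_n/Ω) = 70.9 / 4.772 = 14.86 in total.
Per side: 14.86 / 2 = 7.428 in.
Round up → use L = 7.5 in on each side.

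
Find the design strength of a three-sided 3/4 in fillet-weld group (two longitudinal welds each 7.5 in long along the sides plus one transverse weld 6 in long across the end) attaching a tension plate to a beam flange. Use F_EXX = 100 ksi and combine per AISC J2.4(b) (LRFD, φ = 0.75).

φR_n ≈ 519 kip

t_e = 0.707 × 0.75 = 0.5302 in.
R_nwl = 0.6 × 100 × 0.5302 × 15 = 477.2 kip (longitudinal, 2 welds).
R_nwt = 0.6 × 100 × 0.5302 × 6 = 190.9 kip (transverse, base value).
(i) R_nwl + R_nwt = 668.1 kip; (ii) 0.85 R_nwl + 1.5 R_nwt = 692 kip.
R_n = max = 692 kip [governs: (ii)]; φR_n = 519 kip.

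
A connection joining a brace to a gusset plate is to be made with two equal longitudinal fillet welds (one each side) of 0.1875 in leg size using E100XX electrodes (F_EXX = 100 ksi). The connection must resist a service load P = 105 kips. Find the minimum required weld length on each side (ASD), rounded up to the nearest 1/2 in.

Throat t_e = 0.707 × 0.1875 = 0.1326 in.
r_n/Ω = (0.6 × 100 × 0.1326) / 2.0 = 3.977 kip/in.
L_req = P / (r_n/Ω) = 105 / 3.977 = 26.4 in total.
Per side: 26.4 / 2 = 13.2 in.
Round up → use L = 13.5 in on each side.

L = 13.5 in on each side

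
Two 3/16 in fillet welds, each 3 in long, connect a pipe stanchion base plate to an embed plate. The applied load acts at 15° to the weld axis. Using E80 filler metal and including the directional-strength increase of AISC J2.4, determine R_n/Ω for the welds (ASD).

R_n/Ω ≈ 20.3 kip

E80XX → F_EXX = 80 ksi.
t_e = 0.707 × 0.1875 = 0.1326 in; A_we = 0.1326 × 6 = 0.7954 in².
Directional factor: 1.0 + 0.5 sin^1.5(15°) = 1.066.
F_nw = 0.6 × 80 × 1.066 = 51.16 ksi.
R_n/Ω = (51.16 × 0.7954) / 2.0 = 20.35 kip.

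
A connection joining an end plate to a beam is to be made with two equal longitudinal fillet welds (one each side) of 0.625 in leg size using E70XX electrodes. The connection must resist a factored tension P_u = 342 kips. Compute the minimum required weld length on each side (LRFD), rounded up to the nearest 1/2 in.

L = 12.5 in on each side

E70XX → F_EXX = 70 ksi.
Throat t_e = 0.707 × 0.625 = 0.4419 in.
φr_n = 0.75 × 0.6 × 70 × 0.4419 = 13.92 kips/in.
L_req = P_u / φr_n = 342 / 13.92 = 24.57 in total.
Per side: 24.57 / 2 = 12.29 in.
Round up → use L = 12.5 in on each side.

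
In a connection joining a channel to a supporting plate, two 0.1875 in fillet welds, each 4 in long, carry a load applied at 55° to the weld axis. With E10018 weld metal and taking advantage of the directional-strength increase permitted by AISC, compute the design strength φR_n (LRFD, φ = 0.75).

φR_n ≈ 65.4 kip

E100XX → F_EXX = 100 ksi.
t_e = 0.707 × 0.1875 = 0.1326 in; A_we = 0.1326 × 8 = 1.06 in².
Directional factor: 1.0 + 0.5 sin^1.5(55°) = 1.371.
F_nw = 0.6 × 100 × 1.371 = 82.24 ksi.
φR_n = 0.75 × 82.24 × 1.06 = 65.41 kip.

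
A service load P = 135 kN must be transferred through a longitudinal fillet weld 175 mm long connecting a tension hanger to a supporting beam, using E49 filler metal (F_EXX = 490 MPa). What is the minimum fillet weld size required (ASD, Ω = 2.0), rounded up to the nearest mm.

Total weld length L = 175 mm.
Required throat t_e = P × Ω / (0.6 F_EXX × L) = 135 × 2.0 / (0.6 × 490 × 175 × 10⁻³) = 5.248 mm.
Required leg w = t_e / 0.707 = 7.423 mm → use 8 mm.

w = 8 mm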